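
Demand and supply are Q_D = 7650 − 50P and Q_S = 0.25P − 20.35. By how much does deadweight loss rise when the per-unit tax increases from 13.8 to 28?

In inverse form: demand P = 153 − 0.02Q, supply P = 81.4 + 4Q.
Competitive equilibrium: 153 − 0.02Q = 81.4 + 4Q → Q* = 17.8109, P* = 152.6438.
For a per-unit tax t: ΔQ = t/4.02, so DWL = ½·t·(t/4.02) = t²/8.04.
At t = 13.8: DWL = 23.687. At t = 28: DWL = 97.512.
Increase = 97.512 − 23.687 = 73.83.

73.83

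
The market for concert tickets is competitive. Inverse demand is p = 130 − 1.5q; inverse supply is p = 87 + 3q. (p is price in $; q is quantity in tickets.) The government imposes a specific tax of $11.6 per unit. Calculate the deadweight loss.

Competitive equilibrium: 130 − 1.5q = 87 + 3q → q* = 9.5556, p* = 115.6667.
With the tax, the buyer price exceeds the seller price by 11.6: (130 − 1.5q) − (87 + 3q) = 11.6 → q' = 6.9778.
Δq = 9.5556 − 6.9778 = 2.5778; the wedge equals the tax, 11.6.
The triangle = ½ × 2.5778 × 11.6 = $14.95.

$14.95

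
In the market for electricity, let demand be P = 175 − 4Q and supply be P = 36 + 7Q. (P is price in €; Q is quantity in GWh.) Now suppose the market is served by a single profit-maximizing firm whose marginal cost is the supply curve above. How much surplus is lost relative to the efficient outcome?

Competitive equilibrium: 175 − 4Q = 36 + 7Q → Q* = 12.6364, P* = 124.4545.
Marginal revenue: MR = 175 − 8Q. Set MR = MC: 175 − 8Q = 36 + 7Q → Q_m = 9.2667.
Price P_m = 175 − 4·9.2667 = 137.9332; MC(Q_m) = 36 + 7·9.2667 = 100.8669.
Competitive Q* = 12.6364, so ΔQ = 3.3697; wedge = 137.9332 − 100.8669 = 37.0663.
Welfare loss = ½ × 3.3697 × 37.0663 = €62.45.

€62.45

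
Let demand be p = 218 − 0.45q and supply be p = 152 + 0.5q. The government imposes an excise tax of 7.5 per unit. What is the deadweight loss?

Competitive equilibrium: 218 − 0.45q = 152 + 0.5q → q* = 69.4737, p* = 186.7368.
With the tax, the buyer price exceeds the seller price by 7.5: (218 − 0.45q) − (152 + 0.5q) = 7.5 → q' = 61.5789.
Δq = 69.4737 − 61.5789 = 7.8948; the wedge equals the tax, 7.5.
Deadweight loss = ½ × 7.8948 × 7.5 = 29.61.

29.61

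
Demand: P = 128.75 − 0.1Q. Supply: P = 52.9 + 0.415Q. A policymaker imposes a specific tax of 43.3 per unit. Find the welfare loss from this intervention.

Competitive equilibrium: 128.75 − 0.1Q = 52.9 + 0.415Q → Q* = 147.2816, P* = 114.0218.
With the tax, the buyer price exceeds the seller price by 43.3: (128.75 − 0.1Q) − (52.9 + 0.415Q) = 43.3 → Q' = 63.2039.
ΔQ = 147.2816 − 63.2039 = 84.0777; the wedge equals the tax, 43.3.
Deadweight loss = ½ × 84.0777 × 43.3 = 1820.28.

1820.28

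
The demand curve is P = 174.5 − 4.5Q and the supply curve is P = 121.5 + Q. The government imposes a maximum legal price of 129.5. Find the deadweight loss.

7.36

Competitive equilibrium: 174.5 − 4.5Q = 121.5 + Q → Q* = 9.6364, P* = 131.1364.
At the ceiling P = 129.5, quantity supplied = (129.5 − 121.5)/1 = 8.
Willingness to pay at Q' = 8: 174.5 − 4.5·8 = 138.5.
ΔQ = 9.6364 − 8 = 1.6364; wedge = 138.5 − 129.5 = 9.
Welfare loss = ½ × 1.6364 × 9 = 7.36.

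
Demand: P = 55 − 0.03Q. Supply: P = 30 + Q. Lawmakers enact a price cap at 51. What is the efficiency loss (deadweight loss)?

5.51

Competitive equilibrium: 55 − 0.03Q = 30 + Q → Q* = 24.2718, P* = 54.2718.
At the ceiling P = 51, quantity supplied = (51 − 30)/1 = 21.
Willingness to pay at Q' = 21: 55 − 0.03·21 = 54.37.
ΔQ = 24.2718 − 21 = 3.2718; wedge = 54.37 − 51 = 3.37.
Welfare loss = ½ × 3.2718 × 3.37 = 5.51.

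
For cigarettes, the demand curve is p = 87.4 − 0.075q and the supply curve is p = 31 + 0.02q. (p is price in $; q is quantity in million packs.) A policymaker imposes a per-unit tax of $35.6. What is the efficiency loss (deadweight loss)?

$6670.32 million

Competitive equilibrium: 87.4 − 0.075q = 31 + 0.02q → q* = 593.6842, p* = 42.8737.
With the tax, the buyer price exceeds the seller price by 35.6: (87.4 − 0.075q) − (31 + 0.02q) = 35.6 → q' = 218.9474.
Δq = 593.6842 − 218.9474 = 374.7368; the wedge equals the tax, 35.6.
The triangle = ½ × 374.7368 × 35.6 = $6670.32 million.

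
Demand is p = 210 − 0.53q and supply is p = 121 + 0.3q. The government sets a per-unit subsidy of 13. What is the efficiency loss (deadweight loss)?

Competitive equilibrium: 210 − 0.53q = 121 + 0.3q → q* = 107.2289, p* = 153.1687.
The subsidy lowers effective supply by 13: p = 108 + 0.3q.
New quantity: 210 − 0.53q = 108 + 0.3q → q' = 122.8916.
Overproduction Δq = 122.8916 − 107.2289 = 15.6627; wedge = subsidy = 13.
The triangle = ½ × 15.6627 × 13 = 101.81.

101.81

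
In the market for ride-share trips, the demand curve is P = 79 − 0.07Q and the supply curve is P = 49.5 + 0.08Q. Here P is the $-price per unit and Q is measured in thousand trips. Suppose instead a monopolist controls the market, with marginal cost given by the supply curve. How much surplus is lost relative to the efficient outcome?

Competitive equilibrium: 79 − 0.07Q = 49.5 + 0.08Q → Q* = 196.6667, P* = 65.2333.
Marginal revenue: MR = 79 − 0.14Q. Set MR = MC: 79 − 0.14Q = 49.5 + 0.08Q → Q_m = 134.0909.
Price P_m = 79 − 0.07·134.0909 = 69.6136; MC(Q_m) = 49.5 + 0.08·134.0909 = 60.2273.
Competitive Q* = 196.6667, so ΔQ = 62.5758; wedge = 69.6136 − 60.2273 = 9.3863.
Welfare loss = ½ × 62.5758 × 9.3863 = $293.68 thousand.

$293.68 thousand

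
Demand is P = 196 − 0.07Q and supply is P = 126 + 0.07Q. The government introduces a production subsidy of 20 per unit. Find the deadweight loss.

1428.57

Competitive equilibrium: 196 − 0.07Q = 126 + 0.07Q → Q* = 500, P* = 161.
The subsidy lowers effective supply by 20: P = 106 + 0.07Q.
New quantity: 196 − 0.07Q = 106 + 0.07Q → Q' = 642.8571.
Overproduction ΔQ = 642.8571 − 500 = 142.8571; wedge = subsidy = 20.
DWL = ½ × 142.8571 × 20 = 1428.57.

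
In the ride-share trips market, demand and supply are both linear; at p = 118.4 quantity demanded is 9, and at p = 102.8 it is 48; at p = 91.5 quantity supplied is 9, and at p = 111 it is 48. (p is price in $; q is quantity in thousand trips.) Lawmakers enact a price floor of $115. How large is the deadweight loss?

$205.87 thousand

Demand slope = (102.8 − 118.4)/(48 − 9) = −0.4, so p = 122 − 0.4q.
Supply slope = (111 − 91.5)/(48 − 9) = 0.5, so p = 87 + 0.5q.
Competitive equilibrium: 122 − 0.4q = 87 + 0.5q → q* = 38.8889, p* = 106.4444.
At the floor p = 115, quantity demanded = (122 − 115)/0.4 = 17.5.
Sellers' marginal cost at q' = 17.5: 87 + 0.5·17.5 = 95.75.
Δq = 38.8889 − 17.5 = 21.3889; wedge = 115 − 95.75 = 19.25.
Welfare loss = ½ × 21.3889 × 19.25 = $205.87 thousand.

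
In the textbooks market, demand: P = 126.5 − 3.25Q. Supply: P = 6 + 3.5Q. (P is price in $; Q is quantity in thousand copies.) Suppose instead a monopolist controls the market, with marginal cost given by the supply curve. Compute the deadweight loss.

$113.61 thousand

Competitive equilibrium: 126.5 − 3.25Q = 6 + 3.5Q → Q* = 17.8519, P* = 68.4815.
Marginal revenue: MR = 126.5 − 6.5Q. Set MR = MC: 126.5 − 6.5Q = 6 + 3.5Q → Q_m = 12.05.
Price P_m = 126.5 − 3.25·12.05 = 87.3375; MC(Q_m) = 6 + 3.5·12.05 = 48.175.
Competitive Q* = 17.8519, so ΔQ = 5.8019; wedge = 87.3375 − 48.175 = 39.1625.
Deadweight loss = ½ × 5.8019 × 39.1625 = $113.61 thousand.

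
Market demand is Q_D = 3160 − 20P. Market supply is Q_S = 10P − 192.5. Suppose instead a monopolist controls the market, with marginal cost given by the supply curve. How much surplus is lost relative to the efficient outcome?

In inverse form: demand P = 158 − 0.05Q, supply P = 19.25 + 0.1Q.
Competitive equilibrium: 158 − 0.05Q = 19.25 + 0.1Q → Q* = 925, P* = 111.75.
Marginal revenue: MR = 158 − 0.1Q. Set MR = MC: 158 − 0.1Q = 19.25 + 0.1Q → Q_m = 693.75.
Price P_m = 158 − 0.05·693.75 = 123.3125; MC(Q_m) = 19.25 + 0.1·693.75 = 88.625.
Competitive Q* = 925, so ΔQ = 231.25; wedge = 123.3125 − 88.625 = 34.6875.
DWL = ½ × 231.25 × 34.6875 = 4010.74.

4010.74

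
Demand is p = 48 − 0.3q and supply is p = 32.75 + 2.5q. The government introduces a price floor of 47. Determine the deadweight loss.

6.25

Competitive equilibrium: 48 − 0.3q = 32.75 + 2.5q → q* = 5.4464, p* = 46.3661.
At the floor p = 47, quantity demanded = (48 − 47)/0.3 = 3.3333.
Sellers' marginal cost at q' = 3.3333: 32.75 + 2.5·3.3333 = 41.0833.
Δq = 5.4464 − 3.3333 = 2.1131; wedge = 47 − 41.0833 = 5.9167.
Welfare loss = ½ × 2.1131 × 5.9167 = 6.25.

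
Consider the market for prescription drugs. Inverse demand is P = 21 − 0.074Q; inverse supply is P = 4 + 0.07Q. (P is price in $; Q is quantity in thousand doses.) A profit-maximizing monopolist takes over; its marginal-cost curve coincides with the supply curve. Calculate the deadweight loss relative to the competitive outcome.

Competitive equilibrium: 21 − 0.074Q = 4 + 0.07Q → Q* = 118.0556, P* = 12.2639.
Marginal revenue: MR = 21 − 0.148Q. Set MR = MC: 21 − 0.148Q = 4 + 0.07Q → Q_m = 77.9817.
Price P_m = 21 − 0.074·77.9817 = 15.2294; MC(Q_m) = 4 + 0.07·77.9817 = 9.4587.
Competitive Q* = 118.0556, so ΔQ = 40.0739; wedge = 15.2294 − 9.4587 = 5.7707.
DWL = ½ × 40.0739 × 5.7707 = $115.63 thousand.

$115.63 thousand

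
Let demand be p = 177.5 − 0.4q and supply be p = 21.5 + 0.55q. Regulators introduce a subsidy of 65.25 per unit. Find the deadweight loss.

Competitive equilibrium: 177.5 − 0.4q = 21.5 + 0.55q → q* = 164.2105, p* = 111.8158.
The subsidy lowers effective supply by 65.25: p = 0.55q − 43.75.
New quantity: 177.5 − 0.4q = 0.55q − 43.75 → q' = 232.8947.
Overproduction Δq = 232.8947 − 164.2105 = 68.6842; wedge = subsidy = 65.25.
DWL = ½ × 68.6842 × 65.25 = 2240.82.

2240.82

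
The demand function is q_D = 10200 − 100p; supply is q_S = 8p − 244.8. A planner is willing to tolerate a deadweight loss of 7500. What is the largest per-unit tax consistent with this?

In inverse form: demand p = 102 − 0.01q, supply p = 30.6 + 0.125q.
Competitive equilibrium: 102 − 0.01q = 30.6 + 0.125q → q* = 528.8889, p* = 96.7111.
A tax t gives Δq = t/0.135 and wedge t, so DWL = t²/0.27.
t²/0.27 = 7500 → t² = 2025 → t = 45.

45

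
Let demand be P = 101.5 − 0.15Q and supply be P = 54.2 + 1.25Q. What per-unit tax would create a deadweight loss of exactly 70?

Competitive equilibrium: 101.5 − 0.15Q = 54.2 + 1.25Q → Q* = 33.7857, P* = 96.4321.
A tax t gives ΔQ = t/1.4 and wedge t, so DWL = t²/2.8.
t²/2.8 = 70 → t² = 196 → t = 14.

14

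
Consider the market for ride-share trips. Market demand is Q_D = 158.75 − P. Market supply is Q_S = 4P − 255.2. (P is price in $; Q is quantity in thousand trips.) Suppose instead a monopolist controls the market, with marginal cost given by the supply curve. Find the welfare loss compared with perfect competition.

In inverse form: demand P = 158.75 − Q, supply P = 63.8 + 0.25Q.
Competitive equilibrium: 158.75 − Q = 63.8 + 0.25Q → Q* = 75.96, P* = 82.79.
Marginal revenue: MR = 158.75 − 2Q. Set MR = MC: 158.75 − 2Q = 63.8 + 0.25Q → Q_m = 42.2.
Price P_m = 158.75 − 1·42.2 = 116.55; MC(Q_m) = 63.8 + 0.25·42.2 = 74.35.
Competitive Q* = 75.96, so ΔQ = 33.76; wedge = 116.55 − 74.35 = 42.2.
Welfare loss = ½ × 33.76 × 42.2 = $712.336 thousand.

$712.336 thousand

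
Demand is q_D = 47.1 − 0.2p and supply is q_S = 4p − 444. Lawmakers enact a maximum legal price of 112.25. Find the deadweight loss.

In inverse form: demand p = 235.5 − 5q, supply p = 111 + 0.25q.
Competitive equilibrium: 235.5 − 5q = 111 + 0.25q → q* = 23.7143, p* = 116.9286.
At the ceiling p = 112.25, quantity supplied = (112.25 − 111)/0.25 = 5.
Willingness to pay at q' = 5: 235.5 − 5·5 = 210.5.
Δq = 23.7143 − 5 = 18.7143; wedge = 210.5 − 112.25 = 98.25.
The triangle = ½ × 18.7143 × 98.25 = 919.34.

919.34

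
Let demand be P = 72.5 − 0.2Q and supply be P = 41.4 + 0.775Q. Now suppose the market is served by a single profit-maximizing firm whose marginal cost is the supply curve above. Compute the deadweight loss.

14.37

Competitive equilibrium: 72.5 − 0.2Q = 41.4 + 0.775Q → Q* = 31.8974, P* = 66.1205.
Marginal revenue: MR = 72.5 − 0.4Q. Set MR = MC: 72.5 − 0.4Q = 41.4 + 0.775Q → Q_m = 26.4681.
Price P_m = 72.5 − 0.2·26.4681 = 67.2064; MC(Q_m) = 41.4 + 0.775·26.4681 = 61.9128.
Competitive Q* = 31.8974, so ΔQ = 5.4293; wedge = 67.2064 − 61.9128 = 5.2936.
The triangle = ½ × 5.4293 × 5.2936 = 14.37.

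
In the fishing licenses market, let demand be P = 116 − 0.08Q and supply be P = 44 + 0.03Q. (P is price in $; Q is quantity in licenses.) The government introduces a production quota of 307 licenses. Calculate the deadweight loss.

$6643.33

Competitive equilibrium: 116 − 0.08Q = 44 + 0.03Q → Q* = 654.5455, P* = 63.6364.
At Q = 307: demand price = 116 − 0.08·307 = 91.44; supply price = 44 + 0.03·307 = 53.21.
ΔQ = 654.5455 − 307 = 347.5455; wedge = 91.44 − 53.21 = 38.23.
The triangle = ½ × 347.5455 × 38.23 = $6643.33.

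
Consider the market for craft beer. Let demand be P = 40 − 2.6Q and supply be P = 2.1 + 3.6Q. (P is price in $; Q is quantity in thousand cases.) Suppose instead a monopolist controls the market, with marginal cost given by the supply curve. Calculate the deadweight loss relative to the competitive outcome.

$10.11 thousand

Competitive equilibrium: 40 − 2.6Q = 2.1 + 3.6Q → Q* = 6.1129, P* = 24.1065.
Marginal revenue: MR = 40 − 5.2Q. Set MR = MC: 40 − 5.2Q = 2.1 + 3.6Q → Q_m = 4.3068.
Price P_m = 40 − 2.6·4.3068 = 28.8023; MC(Q_m) = 2.1 + 3.6·4.3068 = 17.6045.
Competitive Q* = 6.1129, so ΔQ = 1.8061; wedge = 28.8023 − 17.6045 = 11.1978.
The triangle = ½ × 1.8061 × 11.1978 = $10.11 thousand.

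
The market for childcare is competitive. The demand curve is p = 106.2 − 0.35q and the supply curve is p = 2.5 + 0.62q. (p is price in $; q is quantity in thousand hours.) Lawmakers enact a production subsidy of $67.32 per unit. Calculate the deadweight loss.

Competitive equilibrium: 106.2 − 0.35q = 2.5 + 0.62q → q* = 106.9072, p* = 68.7825.
The subsidy lowers effective supply by 67.32: p = 0.62q − 64.82.
New quantity: 106.2 − 0.35q = 0.62q − 64.82 → q' = 176.3093.
Overproduction Δq = 176.3093 − 106.9072 = 69.4021; wedge = subsidy = 67.32.
The triangle = ½ × 69.4021 × 67.32 = $2336.07 thousand.

$2336.07 thousand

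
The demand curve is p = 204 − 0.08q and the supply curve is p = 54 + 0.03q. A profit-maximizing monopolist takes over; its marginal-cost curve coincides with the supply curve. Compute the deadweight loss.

Competitive equilibrium: 204 − 0.08q = 54 + 0.03q → q* = 1363.63636, p* = 94.90909.
Marginal revenue: MR = 204 − 0.16q. Set MR = MC: 204 − 0.16q = 54 + 0.03q → q_m = 789.47368.
Price p_m = 204 − 0.08·789.47368 = 140.84211; MC(q_m) = 54 + 0.03·789.47368 = 77.68421.
Competitive q* = 1363.63636, so Δq = 574.16268; wedge = 140.84211 − 77.68421 = 63.1579.
Welfare loss = ½ × 574.16268 × 63.1579 = 18131.45.

18131.45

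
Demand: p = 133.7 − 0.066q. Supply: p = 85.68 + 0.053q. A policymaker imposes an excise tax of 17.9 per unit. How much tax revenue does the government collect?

4530.66

Competitive equilibrium: 133.7 − 0.066q = 85.68 + 0.053q → q* = 403.52941, p* = 107.06706.
With the tax, the buyer price exceeds the seller price by 17.9: (133.7 − 0.066q) − (85.68 + 0.053q) = 17.9 → q' = 253.10924.
Tax revenue = 17.9 × 253.10924 = 4530.66.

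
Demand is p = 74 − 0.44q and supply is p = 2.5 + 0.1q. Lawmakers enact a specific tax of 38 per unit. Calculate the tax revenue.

2357.41

Competitive equilibrium: 74 − 0.44q = 2.5 + 0.1q → q* = 132.4074, p* = 15.7407.
With the tax, the buyer price exceeds the seller price by 38: (74 − 0.44q) − (2.5 + 0.1q) = 38 → q' = 62.037.
Tax revenue = 38 × 62.037 = 2357.41.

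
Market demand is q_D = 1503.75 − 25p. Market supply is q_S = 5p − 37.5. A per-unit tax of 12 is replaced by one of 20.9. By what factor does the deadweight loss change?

In inverse form: demand p = 60.15 − 0.04q, supply p = 7.5 + 0.2q.
Competitive equilibrium: 60.15 − 0.04q = 7.5 + 0.2q → q* = 219.375, p* = 51.375.
For a per-unit tax t: Δq = t/0.24, so DWL = ½·t·(t/0.24) = t²/0.48.
At t = 12: DWL = 300. At t = 20.9: DWL = 910.021.
Ratio = (20.9/12)² = 3.033.

3.033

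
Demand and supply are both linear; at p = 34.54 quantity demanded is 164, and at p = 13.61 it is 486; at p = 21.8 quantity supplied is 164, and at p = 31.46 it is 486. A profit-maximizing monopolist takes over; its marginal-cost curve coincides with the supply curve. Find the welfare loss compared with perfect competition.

696.66

Demand slope = (13.61 − 34.54)/(486 − 164) = −0.065, so p = 45.2 − 0.065q.
Supply slope = (31.46 − 21.8)/(486 − 164) = 0.03, so p = 16.88 + 0.03q.
Competitive equilibrium: 45.2 − 0.065q = 16.88 + 0.03q → q* = 298.1053, p* = 25.8232.
Marginal revenue: MR = 45.2 − 0.13q. Set MR = MC: 45.2 − 0.13q = 16.88 + 0.03q → q_m = 177.
Price p_m = 45.2 − 0.065·177 = 33.695; MC(q_m) = 16.88 + 0.03·177 = 22.19.
Competitive q* = 298.1053, so Δq = 121.1053; wedge = 33.695 − 22.19 = 11.505.
The triangle = ½ × 121.1053 × 11.505 = 696.66.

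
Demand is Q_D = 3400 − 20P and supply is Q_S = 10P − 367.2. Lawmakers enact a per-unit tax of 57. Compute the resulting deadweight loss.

10830

In inverse form: demand P = 170 − 0.05Q, supply P = 36.72 + 0.1Q.
Competitive equilibrium: 170 − 0.05Q = 36.72 + 0.1Q → Q* = 888.5333, P* = 125.5733.
With the tax, the buyer price exceeds the seller price by 57: (170 − 0.05Q) − (36.72 + 0.1Q) = 57 → Q' = 508.5333.
ΔQ = 888.5333 − 508.5333 = 380; the wedge equals the tax, 57.
The triangle = ½ × 380 × 57 = 10830.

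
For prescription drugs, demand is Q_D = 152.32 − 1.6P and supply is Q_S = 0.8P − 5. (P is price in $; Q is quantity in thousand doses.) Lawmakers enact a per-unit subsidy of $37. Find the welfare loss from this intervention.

$365.07 thousand

In inverse form: demand P = 95.2 − 0.625Q, supply P = 6.25 + 1.25Q.
Competitive equilibrium: 95.2 − 0.625Q = 6.25 + 1.25Q → Q* = 47.44, P* = 65.55.
The subsidy lowers effective supply by 37: P = 1.25Q − 30.75.
New quantity: 95.2 − 0.625Q = 1.25Q − 30.75 → Q' = 67.1733.
Overproduction ΔQ = 67.1733 − 47.44 = 19.7333; wedge = subsidy = 37.
Deadweight loss = ½ × 19.7333 × 37 = $365.07 thousand.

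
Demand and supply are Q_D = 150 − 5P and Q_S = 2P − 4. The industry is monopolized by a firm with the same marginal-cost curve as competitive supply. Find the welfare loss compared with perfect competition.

In inverse form: demand P = 30 − 0.2Q, supply P = 2 + 0.5Q.
Competitive equilibrium: 30 − 0.2Q = 2 + 0.5Q → Q* = 40, P* = 22.
Marginal revenue: MR = 30 − 0.4Q. Set MR = MC: 30 − 0.4Q = 2 + 0.5Q → Q_m = 31.1111.
Price P_m = 30 − 0.2·31.1111 = 23.7778; MC(Q_m) = 2 + 0.5·31.1111 = 17.5556.
Competitive Q* = 40, so ΔQ = 8.8889; wedge = 23.7778 − 17.5556 = 6.2222.
Welfare loss = ½ × 8.8889 × 6.2222 = 27.65.

27.65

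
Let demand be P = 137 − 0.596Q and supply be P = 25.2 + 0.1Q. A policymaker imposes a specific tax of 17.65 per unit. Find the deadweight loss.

223.79

Competitive equilibrium: 137 − 0.596Q = 25.2 + 0.1Q → Q* = 160.6322, P* = 41.2632.
With the tax, the buyer price exceeds the seller price by 17.65: (137 − 0.596Q) − (25.2 + 0.1Q) = 17.65 → Q' = 135.273.
ΔQ = 160.6322 − 135.273 = 25.3592; the wedge equals the tax, 17.65.
The triangle = ½ × 25.3592 × 17.65 = 223.79.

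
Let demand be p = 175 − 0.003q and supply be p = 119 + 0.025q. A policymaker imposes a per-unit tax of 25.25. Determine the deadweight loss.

Competitive equilibrium: 175 − 0.003q = 119 + 0.025q → q* = 2000, p* = 169.
With the tax, the buyer price exceeds the seller price by 25.25: (175 − 0.003q) − (119 + 0.025q) = 25.25 → q' = 1098.2143.
Δq = 2000 − 1098.2143 = 901.7857; the wedge equals the tax, 25.25.
Deadweight loss = ½ × 901.7857 × 25.25 = 11385.04.

11385.04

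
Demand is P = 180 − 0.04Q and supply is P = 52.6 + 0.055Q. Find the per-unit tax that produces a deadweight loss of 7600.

38

Competitive equilibrium: 180 − 0.04Q = 52.6 + 0.055Q → Q* = 1341.0526, P* = 126.3579.
A tax t gives ΔQ = t/0.095 and wedge t, so DWL = t²/0.19.
t²/0.19 = 7600 → t² = 1444 → t = 38.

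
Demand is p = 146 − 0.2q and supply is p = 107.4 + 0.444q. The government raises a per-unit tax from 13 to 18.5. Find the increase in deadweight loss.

Competitive equilibrium: 146 − 0.2q = 107.4 + 0.444q → q* = 59.9379, p* = 134.0124.
For a per-unit tax t: Δq = t/0.644, so DWL = ½·t·(t/0.644) = t²/1.288.
At t = 13: DWL = 131.211. At t = 18.5: DWL = 265.722.
Increase = 265.722 − 131.211 = 134.51.

134.51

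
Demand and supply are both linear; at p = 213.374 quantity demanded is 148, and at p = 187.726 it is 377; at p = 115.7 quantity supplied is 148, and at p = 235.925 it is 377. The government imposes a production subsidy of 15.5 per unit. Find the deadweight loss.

188.58

Demand slope = (187.726 − 213.374)/(377 − 148) = −0.112, so p = 229.95 − 0.112q.
Supply slope = (235.925 − 115.7)/(377 − 148) = 0.525, so p = 38 + 0.525q.
Competitive equilibrium: 229.95 − 0.112q = 38 + 0.525q → q* = 301.3344, p* = 196.2005.
The subsidy lowers effective supply by 15.5: p = 22.5 + 0.525q.
New quantity: 229.95 − 0.112q = 22.5 + 0.525q → q' = 325.6672.
Overproduction Δq = 325.6672 − 301.3344 = 24.3328; wedge = subsidy = 15.5.
Deadweight loss = ½ × 24.3328 × 15.5 = 188.58.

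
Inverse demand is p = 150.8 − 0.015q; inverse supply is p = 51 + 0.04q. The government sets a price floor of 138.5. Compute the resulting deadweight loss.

Competitive equilibrium: 150.8 − 0.015q = 51 + 0.04q → q* = 1814.5455, p* = 123.5818.
At the floor p = 138.5, quantity demanded = (150.8 − 138.5)/0.015 = 820.
Sellers' marginal cost at q' = 820: 51 + 0.04·820 = 83.8.
Δq = 1814.5455 − 820 = 994.5455; wedge = 138.5 − 83.8 = 54.7.
Welfare loss = ½ × 994.5455 × 54.7 = 27200.82.

27200.82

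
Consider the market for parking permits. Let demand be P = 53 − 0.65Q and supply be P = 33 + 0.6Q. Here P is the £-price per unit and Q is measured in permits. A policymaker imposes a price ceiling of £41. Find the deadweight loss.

£4.44

Competitive equilibrium: 53 − 0.65Q = 33 + 0.6Q → Q* = 16, P* = 42.6.
At the ceiling P = 41, quantity supplied = (41 − 33)/0.6 = 13.3333.
Willingness to pay at Q' = 13.3333: 53 − 0.65·13.3333 = 44.3334.
ΔQ = 16 − 13.3333 = 2.6667; wedge = 44.3334 − 41 = 3.3334.
Deadweight loss = ½ × 2.6667 × 3.3334 = £4.44.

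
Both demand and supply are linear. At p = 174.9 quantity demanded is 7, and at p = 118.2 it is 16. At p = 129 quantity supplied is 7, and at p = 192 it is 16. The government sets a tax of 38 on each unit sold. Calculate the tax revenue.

Demand slope = (118.2 − 174.9)/(16 − 7) = −6.3, so p = 219 − 6.3q.
Supply slope = (192 − 129)/(16 − 7) = 7, so p = 80 + 7q.
Competitive equilibrium: 219 − 6.3q = 80 + 7q → q* = 10.4511, p* = 153.1579.
With the tax, the buyer price exceeds the seller price by 38: (219 − 6.3q) − (80 + 7q) = 38 → q' = 7.594.
Tax revenue = 38 × 7.594 = 288.57.

288.57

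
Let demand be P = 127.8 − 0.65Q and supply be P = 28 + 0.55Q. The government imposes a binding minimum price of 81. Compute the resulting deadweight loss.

74.82

Competitive equilibrium: 127.8 − 0.65Q = 28 + 0.55Q → Q* = 83.1667, P* = 73.7417.
At the floor P = 81, quantity demanded = (127.8 − 81)/0.65 = 72.
Sellers' marginal cost at Q' = 72: 28 + 0.55·72 = 67.6.
ΔQ = 83.1667 − 72 = 11.1667; wedge = 81 − 67.6 = 13.4.
Welfare loss = ½ × 11.1667 × 13.4 = 74.82.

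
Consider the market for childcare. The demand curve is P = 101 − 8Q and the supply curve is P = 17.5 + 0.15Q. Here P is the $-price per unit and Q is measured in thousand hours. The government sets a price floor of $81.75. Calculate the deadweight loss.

Competitive equilibrium: 101 − 8Q = 17.5 + 0.15Q → Q* = 10.2454, P* = 19.0368.
At the floor P = 81.75, quantity demanded = (101 − 81.75)/8 = 2.4063.
Sellers' marginal cost at Q' = 2.4063: 17.5 + 0.15·2.4063 = 17.8609.
ΔQ = 10.2454 − 2.4063 = 7.8391; wedge = 81.75 − 17.8609 = 63.8891.
DWL = ½ × 7.8391 × 63.8891 = $250.42 thousand.

$250.42 thousand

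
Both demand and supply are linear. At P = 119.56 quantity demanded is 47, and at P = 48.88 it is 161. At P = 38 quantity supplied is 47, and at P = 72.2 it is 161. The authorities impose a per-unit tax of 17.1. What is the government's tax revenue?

2001.82

Demand slope = (48.88 − 119.56)/(161 − 47) = −0.62, so P = 148.7 − 0.62Q.
Supply slope = (72.2 − 38)/(161 − 47) = 0.3, so P = 23.9 + 0.3Q.
Competitive equilibrium: 148.7 − 0.62Q = 23.9 + 0.3Q → Q* = 135.65217, P* = 64.59565.
With the tax, the buyer price exceeds the seller price by 17.1: (148.7 − 0.62Q) − (23.9 + 0.3Q) = 17.1 → Q' = 117.06522.
Tax revenue = 17.1 × 117.06522 = 2001.82.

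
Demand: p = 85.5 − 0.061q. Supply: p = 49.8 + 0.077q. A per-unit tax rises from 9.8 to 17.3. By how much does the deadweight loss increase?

Competitive equilibrium: 85.5 − 0.061q = 49.8 + 0.077q → q* = 258.6957, p* = 69.7196.
For a per-unit tax t: Δq = t/0.138, so DWL = ½·t·(t/0.138) = t²/0.276.
At t = 9.8: DWL = 347.971. At t = 17.3: DWL = 1084.384.
Increase = 1084.384 − 347.971 = 736.41.

736.41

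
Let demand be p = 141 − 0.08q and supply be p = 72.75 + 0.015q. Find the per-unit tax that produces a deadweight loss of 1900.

Competitive equilibrium: 141 − 0.08q = 72.75 + 0.015q → q* = 718.4211, p* = 83.5263.
A tax t gives Δq = t/0.095 and wedge t, so DWL = t²/0.19.
t²/0.19 = 1900 → t² = 361 → t = 19.

19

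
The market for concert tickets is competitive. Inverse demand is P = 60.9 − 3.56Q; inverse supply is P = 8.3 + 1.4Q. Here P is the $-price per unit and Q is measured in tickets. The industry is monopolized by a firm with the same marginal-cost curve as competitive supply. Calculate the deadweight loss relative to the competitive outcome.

Competitive equilibrium: 60.9 − 3.56Q = 8.3 + 1.4Q → Q* = 10.6048, P* = 23.1468.
Marginal revenue: MR = 60.9 − 7.12Q. Set MR = MC: 60.9 − 7.12Q = 8.3 + 1.4Q → Q_m = 6.1737.
Price P_m = 60.9 − 3.56·6.1737 = 38.9216; MC(Q_m) = 8.3 + 1.4·6.1737 = 16.9432.
Competitive Q* = 10.6048, so ΔQ = 4.4311; wedge = 38.9216 − 16.9432 = 21.9784.
Deadweight loss = ½ × 4.4311 × 21.9784 = $48.69.

$48.69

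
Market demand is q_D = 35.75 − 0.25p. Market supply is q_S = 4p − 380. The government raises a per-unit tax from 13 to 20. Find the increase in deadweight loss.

In inverse form: demand p = 143 − 4q, supply p = 95 + 0.25q.
Competitive equilibrium: 143 − 4q = 95 + 0.25q → q* = 11.2941, p* = 97.8235.
For a per-unit tax t: Δq = t/4.25, so DWL = ½·t·(t/4.25) = t²/8.5.
At t = 13: DWL = 19.882. At t = 20: DWL = 47.059.
Increase = 47.059 − 19.882 = 27.18.

27.18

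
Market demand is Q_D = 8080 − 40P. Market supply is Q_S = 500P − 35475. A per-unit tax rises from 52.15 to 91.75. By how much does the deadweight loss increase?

In inverse form: demand P = 202 − 0.025Q, supply P = 70.95 + 0.002Q.
Competitive equilibrium: 202 − 0.025Q = 70.95 + 0.002Q → Q* = 4853.7037, P* = 80.6574.
For a per-unit tax t: ΔQ = t/0.027, so DWL = ½·t·(t/0.027) = t²/0.054.
At t = 52.15: DWL = 50363.38. At t = 91.75: DWL = 155890.046.
Increase = 155890.046 − 50363.38 = 105526.67.

105526.67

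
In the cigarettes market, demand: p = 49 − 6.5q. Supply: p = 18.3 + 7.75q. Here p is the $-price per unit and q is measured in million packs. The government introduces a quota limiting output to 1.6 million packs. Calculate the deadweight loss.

$2.19 million

Competitive equilibrium: 49 − 6.5q = 18.3 + 7.75q → q* = 2.1544, p* = 34.9965.
At q = 1.6: demand price = 49 − 6.5·1.6 = 38.6; supply price = 18.3 + 7.75·1.6 = 30.7.
Δq = 2.1544 − 1.6 = 0.5544; wedge = 38.6 − 30.7 = 7.9.
The triangle = ½ × 0.5544 × 7.9 = $2.19 million.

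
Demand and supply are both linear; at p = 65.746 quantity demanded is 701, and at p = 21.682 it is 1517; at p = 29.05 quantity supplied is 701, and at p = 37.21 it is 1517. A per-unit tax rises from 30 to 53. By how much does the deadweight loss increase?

14914.06

Demand slope = (21.682 − 65.746)/(1517 − 701) = −0.054, so p = 103.6 − 0.054q.
Supply slope = (37.21 − 29.05)/(1517 − 701) = 0.01, so p = 22.04 + 0.01q.
Competitive equilibrium: 103.6 − 0.054q = 22.04 + 0.01q → q* = 1274.375, p* = 34.7838.
For a per-unit tax t: Δq = t/0.064, so DWL = ½·t·(t/0.064) = t²/0.128.
At t = 30: DWL = 7031.25. At t = 53: DWL = 21945.313.
Increase = 21945.313 − 7031.25 = 14914.06.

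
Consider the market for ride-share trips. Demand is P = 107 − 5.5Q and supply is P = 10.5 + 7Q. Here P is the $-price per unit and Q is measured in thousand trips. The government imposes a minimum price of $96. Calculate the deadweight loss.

Competitive equilibrium: 107 − 5.5Q = 10.5 + 7Q → Q* = 7.72, P* = 64.54.
At the floor P = 96, quantity demanded = (107 − 96)/5.5 = 2.
Sellers' marginal cost at Q' = 2: 10.5 + 7·2 = 24.5.
ΔQ = 7.72 − 2 = 5.72; wedge = 96 − 24.5 = 71.5.
DWL = ½ × 5.72 × 71.5 = $204.49 thousand.

$204.49 thousand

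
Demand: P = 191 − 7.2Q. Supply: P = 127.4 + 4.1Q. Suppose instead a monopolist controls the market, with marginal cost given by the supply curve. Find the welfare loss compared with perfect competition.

27.11

Competitive equilibrium: 191 − 7.2Q = 127.4 + 4.1Q → Q* = 5.6283, P* = 150.4761.
Marginal revenue: MR = 191 − 14.4Q. Set MR = MC: 191 − 14.4Q = 127.4 + 4.1Q → Q_m = 3.4378.
Price P_m = 191 − 7.2·3.4378 = 166.2478; MC(Q_m) = 127.4 + 4.1·3.4378 = 141.495.
Competitive Q* = 5.6283, so ΔQ = 2.1905; wedge = 166.2478 − 141.495 = 24.7528.
Welfare loss = ½ × 2.1905 × 24.7528 = 27.11.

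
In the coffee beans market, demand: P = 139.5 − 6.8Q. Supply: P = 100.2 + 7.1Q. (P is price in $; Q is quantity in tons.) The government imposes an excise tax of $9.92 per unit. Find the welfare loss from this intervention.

Competitive equilibrium: 139.5 − 6.8Q = 100.2 + 7.1Q → Q* = 2.8273, P* = 120.2741.
With the tax, the buyer price exceeds the seller price by 9.92: (139.5 − 6.8Q) − (100.2 + 7.1Q) = 9.92 → Q' = 2.1137.
ΔQ = 2.8273 − 2.1137 = 0.7136; the wedge equals the tax, 9.92.
DWL = ½ × 0.7136 × 9.92 = $3.54.

$3.54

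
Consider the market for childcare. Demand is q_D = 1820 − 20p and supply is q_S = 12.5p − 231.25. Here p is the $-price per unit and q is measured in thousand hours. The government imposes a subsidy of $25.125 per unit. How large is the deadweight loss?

$2427.94 thousand

In inverse form: demand p = 91 − 0.05q, supply p = 18.5 + 0.08q.
Competitive equilibrium: 91 − 0.05q = 18.5 + 0.08q → q* = 557.6923, p* = 63.1154.
The subsidy lowers effective supply by 25.125: p = 0.08q − 6.625.
New quantity: 91 − 0.05q = 0.08q − 6.625 → q' = 750.9615.
Overproduction Δq = 750.9615 − 557.6923 = 193.2692; wedge = subsidy = 25.125.
Deadweight loss = ½ × 193.2692 × 25.125 = $2427.94 thousand.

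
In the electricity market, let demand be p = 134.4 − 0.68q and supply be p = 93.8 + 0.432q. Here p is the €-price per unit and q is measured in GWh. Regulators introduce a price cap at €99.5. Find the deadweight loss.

€302.27

Competitive equilibrium: 134.4 − 0.68q = 93.8 + 0.432q → q* = 36.5108, p* = 109.5727.
At the ceiling p = 99.5, quantity supplied = (99.5 − 93.8)/0.432 = 13.1944.
Willingness to pay at q' = 13.1944: 134.4 − 0.68·13.1944 = 125.4278.
Δq = 36.5108 − 13.1944 = 23.3164; wedge = 125.4278 − 99.5 = 25.9278.
DWL = ½ × 23.3164 × 25.9278 = €302.27.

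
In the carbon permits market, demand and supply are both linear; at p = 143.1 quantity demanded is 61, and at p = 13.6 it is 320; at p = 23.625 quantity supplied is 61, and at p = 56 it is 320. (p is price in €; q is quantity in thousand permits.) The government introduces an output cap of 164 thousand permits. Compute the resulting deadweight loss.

€2428.808 thousand

Demand slope = (13.6 − 143.1)/(320 − 61) = −0.5, so p = 173.6 − 0.5q.
Supply slope = (56 − 23.625)/(320 − 61) = 0.125, so p = 16 + 0.125q.
Competitive equilibrium: 173.6 − 0.5q = 16 + 0.125q → q* = 252.16, p* = 47.52.
At q = 164: demand price = 173.6 − 0.5·164 = 91.6; supply price = 16 + 0.125·164 = 36.5.
Δq = 252.16 − 164 = 88.16; wedge = 91.6 − 36.5 = 55.1.
DWL = ½ × 88.16 × 55.1 = €2428.808 thousand.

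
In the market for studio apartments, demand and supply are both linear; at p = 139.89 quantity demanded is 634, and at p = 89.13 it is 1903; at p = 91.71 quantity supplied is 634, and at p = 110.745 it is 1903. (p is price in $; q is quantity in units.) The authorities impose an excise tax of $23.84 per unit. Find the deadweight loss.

$5166.78

Demand slope = (89.13 − 139.89)/(1903 − 634) = −0.04, so p = 165.25 − 0.04q.
Supply slope = (110.745 − 91.71)/(1903 − 634) = 0.015, so p = 82.2 + 0.015q.
Competitive equilibrium: 165.25 − 0.04q = 82.2 + 0.015q → q* = 1510, p* = 104.85.
With the tax, the buyer price exceeds the seller price by 23.84: (165.25 − 0.04q) − (82.2 + 0.015q) = 23.84 → q' = 1076.5455.
Δq = 1510 − 1076.5455 = 433.4545; the wedge equals the tax, 23.84.
DWL = ½ × 433.4545 × 23.84 = $5166.78.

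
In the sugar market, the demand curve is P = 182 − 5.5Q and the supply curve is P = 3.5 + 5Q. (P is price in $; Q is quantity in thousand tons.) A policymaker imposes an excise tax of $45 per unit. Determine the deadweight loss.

Competitive equilibrium: 182 − 5.5Q = 3.5 + 5Q → Q* = 17, P* = 88.5.
With the tax, the buyer price exceeds the seller price by 45: (182 − 5.5Q) − (3.5 + 5Q) = 45 → Q' = 12.7143.
ΔQ = 17 − 12.7143 = 4.2857; the wedge equals the tax, 45.
DWL = ½ × 4.2857 × 45 = $96.43 thousand.

$96.43 thousand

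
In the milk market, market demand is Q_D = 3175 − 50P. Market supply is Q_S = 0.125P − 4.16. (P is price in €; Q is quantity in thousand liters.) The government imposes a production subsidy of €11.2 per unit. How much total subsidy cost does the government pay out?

In inverse form: demand P = 63.5 − 0.02Q, supply P = 33.28 + 8Q.
Competitive equilibrium: 63.5 − 0.02Q = 33.28 + 8Q → Q* = 3.7681, P* = 63.4246.
The subsidy lowers effective supply by 11.2: P = 22.08 + 8Q.
New quantity: 63.5 − 0.02Q = 22.08 + 8Q → Q' = 5.1646.
Total subsidy cost = 11.2 × 5.1646 = €57.84 thousand.

€57.84 thousand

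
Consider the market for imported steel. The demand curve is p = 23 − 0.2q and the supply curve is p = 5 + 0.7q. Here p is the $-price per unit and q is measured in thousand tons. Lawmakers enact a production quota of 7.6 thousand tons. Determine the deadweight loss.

$69.192 thousand

Competitive equilibrium: 23 − 0.2q = 5 + 0.7q → q* = 20, p* = 19.
At q = 7.6: demand price = 23 − 0.2·7.6 = 21.48; supply price = 5 + 0.7·7.6 = 10.32.
Δq = 20 − 7.6 = 12.4; wedge = 21.48 − 10.32 = 11.16.
DWL = ½ × 12.4 × 11.16 = $69.192 thousand.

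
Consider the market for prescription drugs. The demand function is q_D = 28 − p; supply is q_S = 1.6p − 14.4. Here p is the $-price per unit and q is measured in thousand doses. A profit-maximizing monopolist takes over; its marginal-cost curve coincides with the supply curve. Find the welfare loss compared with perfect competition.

$16.12 thousand

In inverse form: demand p = 28 − q, supply p = 9 + 0.625q.
Competitive equilibrium: 28 − q = 9 + 0.625q → q* = 11.6923, p* = 16.3077.
Marginal revenue: MR = 28 − 2q. Set MR = MC: 28 − 2q = 9 + 0.625q → q_m = 7.2381.
Price p_m = 28 − 1·7.2381 = 20.7619; MC(q_m) = 9 + 0.625·7.2381 = 13.5238.
Competitive q* = 11.6923, so Δq = 4.4542; wedge = 20.7619 − 13.5238 = 7.2381.
Deadweight loss = ½ × 4.4542 × 7.2381 = $16.12 thousand.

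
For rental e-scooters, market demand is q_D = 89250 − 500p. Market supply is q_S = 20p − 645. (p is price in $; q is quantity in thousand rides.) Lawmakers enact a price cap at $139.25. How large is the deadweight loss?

$11758.66 thousand

In inverse form: demand p = 178.5 − 0.002q, supply p = 32.25 + 0.05q.
Competitive equilibrium: 178.5 − 0.002q = 32.25 + 0.05q → q* = 2812.5, p* = 172.875.
At the ceiling p = 139.25, quantity supplied = (139.25 − 32.25)/0.05 = 2140.
Willingness to pay at q' = 2140: 178.5 − 0.002·2140 = 174.22.
Δq = 2812.5 − 2140 = 672.5; wedge = 174.22 − 139.25 = 34.97.
DWL = ½ × 672.5 × 34.97 = $11758.66 thousand.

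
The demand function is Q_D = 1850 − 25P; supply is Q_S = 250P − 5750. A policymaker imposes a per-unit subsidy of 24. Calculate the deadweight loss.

In inverse form: demand P = 74 − 0.04Q, supply P = 23 + 0.004Q.
Competitive equilibrium: 74 − 0.04Q = 23 + 0.004Q → Q* = 1159.09091, P* = 27.63636.
The subsidy lowers effective supply by 24: P = 0.004Q − 1.
New quantity: 74 − 0.04Q = 0.004Q − 1 → Q' = 1704.54545.
Overproduction ΔQ = 1704.54545 − 1159.09091 = 545.45454; wedge = subsidy = 24.
DWL = ½ × 545.45454 × 24 = 6545.45.

6545.45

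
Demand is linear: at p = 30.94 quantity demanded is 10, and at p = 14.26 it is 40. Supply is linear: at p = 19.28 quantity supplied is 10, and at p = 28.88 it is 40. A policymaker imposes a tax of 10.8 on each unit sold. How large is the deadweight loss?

66.58

Demand slope = (14.26 − 30.94)/(40 − 10) = −0.556, so p = 36.5 − 0.556q.
Supply slope = (28.88 − 19.28)/(40 − 10) = 0.32, so p = 16.08 + 0.32q.
Competitive equilibrium: 36.5 − 0.556q = 16.08 + 0.32q → q* = 23.3105, p* = 23.5394.
With the tax, the buyer price exceeds the seller price by 10.8: (36.5 − 0.556q) − (16.08 + 0.32q) = 10.8 → q' = 10.9817.
Δq = 23.3105 − 10.9817 = 12.3288; the wedge equals the tax, 10.8.
The triangle = ½ × 12.3288 × 10.8 = 66.58.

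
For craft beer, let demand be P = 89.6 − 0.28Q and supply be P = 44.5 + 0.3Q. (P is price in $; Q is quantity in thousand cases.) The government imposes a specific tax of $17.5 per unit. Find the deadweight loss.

Competitive equilibrium: 89.6 − 0.28Q = 44.5 + 0.3Q → Q* = 77.7586, P* = 67.8276.
With the tax, the buyer price exceeds the seller price by 17.5: (89.6 − 0.28Q) − (44.5 + 0.3Q) = 17.5 → Q' = 47.5862.
ΔQ = 77.7586 − 47.5862 = 30.1724; the wedge equals the tax, 17.5.
DWL = ½ × 30.1724 × 17.5 = $264.01 thousand.

$264.01 thousand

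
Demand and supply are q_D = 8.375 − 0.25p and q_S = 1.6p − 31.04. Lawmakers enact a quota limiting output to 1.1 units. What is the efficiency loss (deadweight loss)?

8.78

In inverse form: demand p = 33.5 − 4q, supply p = 19.4 + 0.625q.
Competitive equilibrium: 33.5 − 4q = 19.4 + 0.625q → q* = 3.0486, p* = 21.3054.
At q = 1.1: demand price = 33.5 − 4·1.1 = 29.1; supply price = 19.4 + 0.625·1.1 = 20.0875.
Δq = 3.0486 − 1.1 = 1.9486; wedge = 29.1 − 20.0875 = 9.0125.
DWL = ½ × 1.9486 × 9.0125 = 8.78.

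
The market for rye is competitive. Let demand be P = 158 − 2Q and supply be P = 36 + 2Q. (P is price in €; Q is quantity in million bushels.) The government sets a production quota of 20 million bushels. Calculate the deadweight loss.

€220.50 million

Competitive equilibrium: 158 − 2Q = 36 + 2Q → Q* = 30.5, P* = 97.
At Q = 20: demand price = 158 − 2·20 = 118; supply price = 36 + 2·20 = 76.
ΔQ = 30.5 − 20 = 10.5; wedge = 118 − 76 = 42.
DWL = ½ × 10.5 × 42 = €220.50 million.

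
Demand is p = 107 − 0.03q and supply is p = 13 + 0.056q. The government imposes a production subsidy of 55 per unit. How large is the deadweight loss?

Competitive equilibrium: 107 − 0.03q = 13 + 0.056q → q* = 1093.0233, p* = 74.2093.
The subsidy lowers effective supply by 55: p = 0.056q − 42.
New quantity: 107 − 0.03q = 0.056q − 42 → q' = 1732.5581.
Overproduction Δq = 1732.5581 − 1093.0233 = 639.5348; wedge = subsidy = 55.
DWL = ½ × 639.5348 × 55 = 17587.21.

17587.21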